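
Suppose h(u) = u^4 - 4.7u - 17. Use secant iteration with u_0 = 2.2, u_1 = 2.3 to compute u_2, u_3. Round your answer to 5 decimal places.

h(2.2) = -3.9144000, h(2.3) = 0.1741000
u_2 = 2.3000000 − 0.1741000·(2.3000000 − 2.2000000) / (0.1741000 − (-3.9144000)) = 2.3000000 − (0.0174100)/(4.0885000) = 2.2957417
h(2.2957417) = -0.0125535
u_3 = 2.2957417 − (-0.0125535)·(2.2957417 − 2.3000000) / (-0.0125535 − 0.1741000) = 2.2957417 − (0.0000535)/(-0.1866535) = 2.2960281

2.29574, 2.29603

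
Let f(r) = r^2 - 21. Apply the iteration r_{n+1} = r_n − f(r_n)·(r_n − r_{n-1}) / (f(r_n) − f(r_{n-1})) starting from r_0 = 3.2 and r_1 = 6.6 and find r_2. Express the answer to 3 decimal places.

f(3.2) = -10.76000, f(6.6) = 22.56000
r_2 = 6.60000 − 22.56000·(6.60000 − 3.20000) / (22.56000 − (-10.76000)) = 6.60000 − (76.70400)/(33.32000) = 4.29796

4.298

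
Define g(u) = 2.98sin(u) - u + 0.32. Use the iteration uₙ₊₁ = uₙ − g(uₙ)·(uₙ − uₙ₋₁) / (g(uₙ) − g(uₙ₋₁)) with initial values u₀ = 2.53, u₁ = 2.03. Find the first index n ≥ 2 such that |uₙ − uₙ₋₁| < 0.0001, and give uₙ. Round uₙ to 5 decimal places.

g(2.53) = -0.4989670, g(2.03) = 0.9612891
u₂ = 2.0300000 − 0.9612891·(-0.5000000)/(1.4602561) = 2.3591509;  |Δ| = 0.3291509
g(2.3591509) = 0.0617885
u₃ = 2.3591509 − 0.0617885·(0.3291509)/(-0.8995006) = 2.3817609;  |Δ| = 0.0226101
g(2.3817609) = -0.0091385
u₄ = 2.3817609 − (-0.0091385)·(0.0226101)/(-0.0709270) = 2.3788478;  |Δ| = 0.0029132
g(2.3788478) = 0.0000594
u₅ = 2.3788478 − 0.0000594·(-0.0029132)/(0.0091979) = 2.3788666;  |Δ| = 0.0000188
|u₅ − u₄| = 0.0000188 < 0.0001

n = 5, uₙ = 2.37887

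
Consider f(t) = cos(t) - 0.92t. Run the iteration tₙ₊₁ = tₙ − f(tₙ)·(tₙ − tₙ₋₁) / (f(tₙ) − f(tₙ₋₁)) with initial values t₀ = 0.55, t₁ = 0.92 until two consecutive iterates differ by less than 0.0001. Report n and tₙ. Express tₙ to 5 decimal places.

f(0.55) = 0.3465245, f(0.92) = -0.2405798
t₂ = 0.9200000 − (-0.2405798)·(0.3700000)/(-0.5871044) = 0.7683838;  |Δ| = 0.1516162
f(0.7683838) = 0.0121218
t₃ = 0.7683838 − 0.0121218·(-0.1516162)/(0.2527016) = 0.7756566;  |Δ| = 0.0072728
f(0.7756566) = 0.0003574
t₄ = 0.7756566 − 0.0003574·(0.0072728)/(-0.0117644) = 0.7758775;  |Δ| = 0.0002209
f(0.7758775) = -0.0000006
t₅ = 0.7758775 − (-0.0000006)·(0.0002209)/(-0.0003580) = 0.7758772;  |Δ| = 0.0000004
|t₅ − t₄| = 0.0000004 < 0.0001

n = 5, tₙ = 0.77588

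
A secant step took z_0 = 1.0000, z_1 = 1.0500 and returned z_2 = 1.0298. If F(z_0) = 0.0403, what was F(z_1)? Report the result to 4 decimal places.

-0.0273

The secant line through (1.0000, 0.0403) and (1.0500, F(z_1)) crosses zero at z_2 = 1.0298.
So (1.0000, 0.0403), (1.0500, F(z_1)), (1.0298, 0) are collinear:
F(z_1) = 0.0403 · (1.0500 − 1.0298) / (1.0000 − 1.0298) = 0.0403 · (0.020200)/(-0.029800) = -0.027317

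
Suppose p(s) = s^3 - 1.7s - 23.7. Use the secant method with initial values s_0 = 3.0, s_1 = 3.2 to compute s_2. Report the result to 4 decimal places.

p(3.0) = -1.800000, p(3.2) = 3.628000
s_2 = 3.200000 − 3.628000·(3.200000 − 3.000000) / (3.628000 − (-1.800000)) = 3.200000 − (0.725600)/(5.428000) = 3.066323

3.0663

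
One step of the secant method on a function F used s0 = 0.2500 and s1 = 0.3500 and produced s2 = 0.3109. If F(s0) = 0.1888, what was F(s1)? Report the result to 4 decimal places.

-0.1212

The secant line through (0.2500, 0.1888) and (0.3500, F(s1)) crosses zero at s2 = 0.3109.
So (0.2500, 0.1888), (0.3500, F(s1)), (0.3109, 0) are collinear:
F(s1) = 0.1888 · (0.3500 − 0.3109) / (0.2500 − 0.3109) = 0.1888 · (0.039100)/(-0.060900) = -0.121216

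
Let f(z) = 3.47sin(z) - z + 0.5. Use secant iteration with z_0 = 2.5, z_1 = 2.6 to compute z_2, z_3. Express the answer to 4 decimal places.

f(2.5) = 0.076698, f(2.6) = -0.311210
z_2 = 2.600000 − (-0.311210)·(2.600000 − 2.500000) / (-0.311210 − 0.076698) = 2.600000 − (-0.031121)/(-0.387909) = 2.519772
f(2.519772) = 0.001557
z_3 = 2.519772 − 0.001557·(2.519772 − 2.600000) / (0.001557 − (-0.311210)) = 2.519772 − (-0.000125)/(0.312768) = 2.520172

2.5198, 2.5202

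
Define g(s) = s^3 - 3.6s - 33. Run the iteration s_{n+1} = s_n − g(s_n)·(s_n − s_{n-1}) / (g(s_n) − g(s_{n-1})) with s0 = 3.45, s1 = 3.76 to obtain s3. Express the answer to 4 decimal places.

3.5798

g(3.45) = -4.356375, g(3.76) = 6.621376
s2 = 3.760000 − 6.621376·(3.760000 − 3.450000) / (6.621376 − (-4.356375)) = 3.760000 − (2.052627)/(10.977751) = 3.573019
g(3.573019) = -0.248034
s3 = 3.573019 − (-0.248034)·(3.573019 − 3.760000) / (-0.248034 − 6.621376) = 3.573019 − (0.046377)/(-6.869410) = 3.579771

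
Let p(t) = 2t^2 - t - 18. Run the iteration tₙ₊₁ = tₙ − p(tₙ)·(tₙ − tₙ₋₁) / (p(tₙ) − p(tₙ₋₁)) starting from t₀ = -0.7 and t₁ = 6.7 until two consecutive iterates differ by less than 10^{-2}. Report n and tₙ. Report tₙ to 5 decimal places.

p(-0.7) = -16.3200000, p(6.7) = 65.0800000
t₂ = 6.7000000 − 65.0800000·(7.4000000)/(81.4000000) = 0.7836364;  |Δ| = 5.9163636
p(0.7836364) = -17.5554645
t₃ = 0.7836364 − (-17.5554645)·(-5.9163636)/(-82.6354645) = 2.0405363;  |Δ| = 1.2569000
p(2.0405363) = -11.7129594
t₄ = 2.0405363 − (-11.7129594)·(1.2569000)/(5.8425051) = 4.5603490;  |Δ| = 2.5198126
p(4.5603490) = 19.0332162
t₅ = 4.5603490 − 19.0332162·(2.5198126)/(30.7461756) = 3.0004756;  |Δ| = 1.5598733
p(3.0004756) = -2.9947675
t₆ = 3.0004756 − (-2.9947675)·(-1.5598733)/(-22.0279837) = 3.2125449;  |Δ| = 0.2120692
p(3.2125449) = -0.5716556
t₇ = 3.2125449 − (-0.5716556)·(0.2120692)/(2.4231119) = 3.2625758;  |Δ| = 0.0500309
p(3.2625758) = 0.0262262
t₈ = 3.2625758 − 0.0262262·(0.0500309)/(0.5978818) = 3.2603812;  |Δ| = 0.0021946
|t₈ − t₇| = 0.0021946 < 10^{-2}

n = 8, tₙ = 3.26038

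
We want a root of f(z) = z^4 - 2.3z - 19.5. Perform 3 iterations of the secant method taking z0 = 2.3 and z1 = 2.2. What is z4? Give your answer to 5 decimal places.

2.22760

f(2.3) = 3.1941000, f(2.2) = -1.1344000
z2 = 2.2000000 − (-1.1344000)·(2.2000000 − 2.3000000) / (-1.1344000 − 3.1941000) = 2.2000000 − (0.1134400)/(-4.3285000) = 2.2262077
f(2.2262077) = -0.0583348
z3 = 2.2262077 − (-0.0583348)·(2.2262077 − 2.2000000) / (-0.0583348 − (-1.1344000)) = 2.2262077 − (-0.0015288)/(1.0760652) = 2.2276284
f(2.2276284) = 0.0011586
z4 = 2.2276284 − 0.0011586·(2.2276284 − 2.2262077) / (0.0011586 − (-0.0583348)) = 2.2276284 − (0.0000016)/(0.0594934) = 2.2276008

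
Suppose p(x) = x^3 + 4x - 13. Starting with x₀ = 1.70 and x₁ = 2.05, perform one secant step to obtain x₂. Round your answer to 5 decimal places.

1.78829

p(1.70) = -1.2870000, p(2.05) = 3.8151250
x₂ = 2.0500000 − 3.8151250·(2.0500000 − 1.7000000) / (3.8151250 − (-1.2870000)) = 2.0500000 − (1.3352937)/(5.1021250) = 1.7882867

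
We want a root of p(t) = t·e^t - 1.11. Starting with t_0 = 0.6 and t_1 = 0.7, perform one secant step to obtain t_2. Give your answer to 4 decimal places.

p(0.6) = -0.016729, p(0.7) = 0.299627
t_2 = 0.700000 − 0.299627·(0.700000 − 0.600000) / (0.299627 − (-0.016729)) = 0.700000 − (0.029963)/(0.316356) = 0.605288

0.6053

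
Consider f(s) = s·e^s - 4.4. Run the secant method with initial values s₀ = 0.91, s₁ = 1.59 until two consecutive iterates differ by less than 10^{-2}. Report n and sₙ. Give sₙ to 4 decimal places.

f(0.91) = -2.139266, f(1.59) = 3.396961
s₂ = 1.590000 − 3.396961·(0.680000)/(5.536227) = 1.172760;  |Δ| = 0.417240
f(1.172760) = -0.610930
s₃ = 1.172760 − (-0.610930)·(-0.417240)/(-4.007891) = 1.236361;  |Δ| = 0.063601
f(1.236361) = -0.143134
s₄ = 1.236361 − (-0.143134)·(0.063601)/(0.467796) = 1.255821;  |Δ| = 0.019460
f(1.255821) = 0.008836
s₅ = 1.255821 − 0.008836·(0.019460)/(0.151970) = 1.254690;  |Δ| = 0.001131
|s₅ − s₄| = 0.001131 < 10^{-2}

n = 5, sₙ = 1.2547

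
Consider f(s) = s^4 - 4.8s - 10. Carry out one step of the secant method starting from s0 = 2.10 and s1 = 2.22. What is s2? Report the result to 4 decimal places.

f(2.10) = -0.631900, f(2.22) = 3.633127
s2 = 2.220000 − 3.633127·(2.220000 − 2.100000) / (3.633127 − (-0.631900)) = 2.220000 − (0.435975)/(4.265027) = 2.117779

2.1178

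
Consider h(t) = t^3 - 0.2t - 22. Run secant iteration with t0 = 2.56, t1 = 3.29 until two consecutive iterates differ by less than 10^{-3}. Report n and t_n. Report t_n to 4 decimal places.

n = 5, t_n = 2.8258

h(2.56) = -5.734784, h(3.29) = 12.953289
t2 = 3.290000 − 12.953289·(0.730000)/(18.688073) = 2.784014;  |Δ| = 0.505986
h(2.784014) = -0.978648
t3 = 2.784014 − (-0.978648)·(-0.505986)/(-13.931937) = 2.819557;  |Δ| = 0.035543
h(2.819557) = -0.148709
t4 = 2.819557 − (-0.148709)·(0.035543)/(0.829939) = 2.825926;  |Δ| = 0.006369
h(2.825926) = 0.002250
t5 = 2.825926 − 0.002250·(0.006369)/(0.150959) = 2.825831;  |Δ| = 0.000095
|t5 − t4| = 0.000095 < 10^{-3}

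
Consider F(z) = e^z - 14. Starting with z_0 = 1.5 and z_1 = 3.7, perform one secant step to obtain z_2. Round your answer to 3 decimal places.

F(1.5) = -9.51831, F(3.7) = 26.44730
z_2 = 3.70000 − 26.44730·(3.70000 − 1.50000) / (26.44730 − (-9.51831)) = 3.70000 − (58.18407)/(35.96562) = 2.08223

2.082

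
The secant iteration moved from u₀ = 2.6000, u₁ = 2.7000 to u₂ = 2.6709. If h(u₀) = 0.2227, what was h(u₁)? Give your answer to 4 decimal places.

The secant line through (2.6000, 0.2227) and (2.7000, h(u₁)) crosses zero at u₂ = 2.6709.
So (2.6000, 0.2227), (2.7000, h(u₁)), (2.6709, 0) are collinear:
h(u₁) = 0.2227 · (2.7000 − 2.6709) / (2.6000 − 2.6709) = 0.2227 · (0.029100)/(-0.070900) = -0.091404

-0.0914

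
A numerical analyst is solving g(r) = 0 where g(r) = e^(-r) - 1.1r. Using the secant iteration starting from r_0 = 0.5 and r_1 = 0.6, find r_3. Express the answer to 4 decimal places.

g(0.5) = 0.056531, g(0.6) = -0.111188
r_2 = 0.600000 − (-0.111188)·(0.600000 − 0.500000) / (-0.111188 − 0.056531) = 0.600000 − (-0.011119)/(-0.167719) = 0.533706
g(0.533706) = -0.000648
r_3 = 0.533706 − (-0.000648)·(0.533706 − 0.600000) / (-0.000648 − (-0.111188)) = 0.533706 − (0.000043)/(0.110540) = 0.533317

0.5333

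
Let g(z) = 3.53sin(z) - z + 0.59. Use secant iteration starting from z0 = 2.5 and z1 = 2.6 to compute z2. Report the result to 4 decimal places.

2.5516

g(2.5) = 0.202607, g(2.6) = -0.190280
z2 = 2.600000 − (-0.190280)·(2.600000 − 2.500000) / (-0.190280 − 0.202607) = 2.600000 − (-0.019028)/(-0.392887) = 2.551569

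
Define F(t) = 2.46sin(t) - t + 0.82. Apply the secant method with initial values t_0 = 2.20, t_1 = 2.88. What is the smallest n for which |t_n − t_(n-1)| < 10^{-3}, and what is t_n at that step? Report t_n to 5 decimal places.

n = 5, t_n = 2.42877

F(2.20) = 0.6089012, F(2.88) = -1.4237964
t_2 = 2.8800000 − (-1.4237964)·(0.6800000)/(-2.0326976) = 2.4036962;  |Δ| = 0.4763038
F(2.4036962) = 0.0712270
t_3 = 2.4036962 − 0.0712270·(-0.4763038)/(1.4950234) = 2.4263886;  |Δ| = 0.0226924
F(2.4263886) = 0.0068092
t_4 = 2.4263886 − 0.0068092·(0.0226924)/(-0.0644178) = 2.4287873;  |Δ| = 0.0023987
F(2.4287873) = -0.0000489
t_5 = 2.4287873 − (-0.0000489)·(0.0023987)/(-0.0068581) = 2.4287702;  |Δ| = 0.0000171
|t_5 − t_4| = 0.0000171 < 10^{-3}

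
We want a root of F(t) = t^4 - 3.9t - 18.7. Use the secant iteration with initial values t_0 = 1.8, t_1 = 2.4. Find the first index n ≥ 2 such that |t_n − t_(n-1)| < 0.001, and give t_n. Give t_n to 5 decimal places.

F(1.8) = -15.2224000, F(2.4) = 5.1176000
t_2 = 2.4000000 − 5.1176000·(0.6000000)/(20.3400000) = 2.2490383;  |Δ| = 0.1509617
F(2.2490383) = -1.8861305
t_3 = 2.2490383 − (-1.8861305)·(-0.1509617)/(-7.0037305) = 2.2896929;  |Δ| = 0.0406545
F(2.2896929) = -0.1439673
t_4 = 2.2896929 − (-0.1439673)·(0.0406545)/(1.7421632) = 2.2930525;  |Δ| = 0.0033596
F(2.2930525) = 0.0046011
t_5 = 2.2930525 − 0.0046011·(0.0033596)/(0.1485684) = 2.2929484;  |Δ| = 0.0001040
|t_5 − t_4| = 0.0001040 < 0.001

n = 5, t_n = 2.29295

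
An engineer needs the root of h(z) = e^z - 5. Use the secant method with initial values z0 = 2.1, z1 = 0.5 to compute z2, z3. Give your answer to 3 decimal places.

1.323, 1.810

h(2.1) = 3.16617, h(0.5) = -3.35128
z2 = 0.50000 − (-3.35128)·(0.50000 − 2.10000) / (-3.35128 − 3.16617) = 0.50000 − (5.36205)/(-6.51745) = 1.32272
h(1.32272) = -1.24638
z3 = 1.32272 − (-1.24638)·(1.32272 − 0.50000) / (-1.24638 − (-3.35128)) = 1.32272 − (-1.02542)/(2.10490) = 1.80988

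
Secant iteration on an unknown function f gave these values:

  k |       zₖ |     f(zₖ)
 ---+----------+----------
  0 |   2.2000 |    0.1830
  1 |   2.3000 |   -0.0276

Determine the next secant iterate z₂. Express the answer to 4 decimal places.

z₂ = 2.3000 − (-0.0276)·(2.3000 − 2.2000) / (-0.0276 − 0.1830)
   = 2.3000 − (-0.002760)/(-0.210600) = 2.286895

2.2869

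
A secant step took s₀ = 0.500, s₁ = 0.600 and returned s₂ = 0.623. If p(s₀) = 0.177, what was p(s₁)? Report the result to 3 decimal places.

0.033

The secant line through (0.500, 0.177) and (0.600, p(s₁)) crosses zero at s₂ = 0.623.
So (0.500, 0.177), (0.600, p(s₁)), (0.623, 0) are collinear:
p(s₁) = 0.177 · (0.600 − 0.623) / (0.500 − 0.623) = 0.177 · (-0.02300)/(-0.12300) = 0.03310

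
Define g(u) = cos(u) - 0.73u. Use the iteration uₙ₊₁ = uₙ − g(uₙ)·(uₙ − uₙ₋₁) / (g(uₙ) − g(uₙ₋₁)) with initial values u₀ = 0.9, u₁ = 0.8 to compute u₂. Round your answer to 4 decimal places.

0.8761

g(0.9) = -0.035390, g(0.8) = 0.112707
u₂ = 0.800000 − 0.112707·(0.800000 − 0.900000) / (0.112707 − (-0.035390)) = 0.800000 − (-0.011271)/(0.148097) = 0.876103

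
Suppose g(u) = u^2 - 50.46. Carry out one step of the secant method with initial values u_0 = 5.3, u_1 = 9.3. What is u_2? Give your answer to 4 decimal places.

6.8322

g(5.3) = -22.370000, g(9.3) = 36.030000
u_2 = 9.300000 − 36.030000·(9.300000 − 5.300000) / (36.030000 − (-22.370000)) = 9.300000 − (144.120000)/(58.400000) = 6.832192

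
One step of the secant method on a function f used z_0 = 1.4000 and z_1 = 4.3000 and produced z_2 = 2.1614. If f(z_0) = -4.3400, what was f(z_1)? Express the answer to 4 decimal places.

12.1901

The secant line through (1.4000, -4.3400) and (4.3000, f(z_1)) crosses zero at z_2 = 2.1614.
So (1.4000, -4.3400), (4.3000, f(z_1)), (2.1614, 0) are collinear:
f(z_1) = -4.3400 · (4.3000 − 2.1614) / (1.4000 − 2.1614) = -4.3400 · (2.138600)/(-0.761400) = 12.190076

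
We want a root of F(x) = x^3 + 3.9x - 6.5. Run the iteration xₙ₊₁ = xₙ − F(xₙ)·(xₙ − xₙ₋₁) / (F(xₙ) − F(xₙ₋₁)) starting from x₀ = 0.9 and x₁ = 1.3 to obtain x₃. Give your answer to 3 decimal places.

1.211

F(0.9) = -2.26100, F(1.3) = 0.76700
x₂ = 1.30000 − 0.76700·(1.30000 − 0.90000) / (0.76700 − (-2.26100)) = 1.30000 − (0.30680)/(3.02800) = 1.19868
F(1.19868) = -0.10285
x₃ = 1.19868 − (-0.10285)·(1.19868 − 1.30000) / (-0.10285 − 0.76700) = 1.19868 − (0.01042)/(-0.86985) = 1.21066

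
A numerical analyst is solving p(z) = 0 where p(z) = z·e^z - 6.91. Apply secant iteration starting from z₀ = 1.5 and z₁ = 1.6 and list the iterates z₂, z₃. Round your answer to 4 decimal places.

1.5156, 1.5165

p(1.5) = -0.187466, p(1.6) = 1.014852
z₂ = 1.600000 − 1.014852·(1.600000 − 1.500000) / (1.014852 − (-0.187466)) = 1.600000 − (0.101485)/(1.202318) = 1.515592
p(1.515592) = -0.010850
z₃ = 1.515592 − (-0.010850)·(1.515592 − 1.600000) / (-0.010850 − 1.014852) = 1.515592 − (0.000916)/(-1.025702) = 1.516485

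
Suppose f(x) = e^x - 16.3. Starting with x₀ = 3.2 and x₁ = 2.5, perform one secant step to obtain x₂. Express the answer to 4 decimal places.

f(3.2) = 8.232530, f(2.5) = -4.117506
x₂ = 2.500000 − (-4.117506)·(2.500000 − 3.200000) / (-4.117506 − 8.232530) = 2.500000 − (2.882254)/(-12.350036) = 2.733380

2.7334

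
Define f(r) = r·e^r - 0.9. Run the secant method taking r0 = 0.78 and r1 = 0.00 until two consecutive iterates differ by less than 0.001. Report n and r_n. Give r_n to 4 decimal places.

f(0.78) = 0.801548, f(0.00) = -0.900000
r2 = 0.000000 − (-0.900000)·(-0.780000)/(-1.701548) = 0.412565;  |Δ| = 0.412565
f(0.412565) = -0.276742
r3 = 0.412565 − (-0.276742)·(0.412565)/(0.623258) = 0.595755;  |Δ| = 0.183189
f(0.595755) = 0.180938
r4 = 0.595755 − 0.180938·(0.183189)/(0.457680) = 0.523333;  |Δ| = 0.072422
f(0.523333) = -0.016800
r5 = 0.523333 − (-0.016800)·(-0.072422)/(-0.197738) = 0.529486;  |Δ| = 0.006153
f(0.529486) = -0.000901
r6 = 0.529486 − (-0.000901)·(0.006153)/(0.015899) = 0.529835;  |Δ| = 0.000349
|r6 − r5| = 0.000349 < 0.001

n = 6, r_n = 0.5298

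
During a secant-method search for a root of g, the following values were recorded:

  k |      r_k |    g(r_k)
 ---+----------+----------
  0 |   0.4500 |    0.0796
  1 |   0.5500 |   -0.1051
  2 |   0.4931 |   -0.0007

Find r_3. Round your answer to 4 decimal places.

0.4927

r_3 = 0.4931 − (-0.0007)·(0.4931 − 0.5500) / (-0.0007 − (-0.1051))
   = 0.4931 − (0.000040)/(0.104400) = 0.492718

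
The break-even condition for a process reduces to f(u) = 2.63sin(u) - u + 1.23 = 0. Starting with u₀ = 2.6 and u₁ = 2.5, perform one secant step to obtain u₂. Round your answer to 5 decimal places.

f(2.6) = -0.0142314, f(2.5) = 0.3039817
u₂ = 2.5000000 − 0.3039817·(2.5000000 − 2.6000000) / (0.3039817 − (-0.0142314)) = 2.5000000 − (-0.0303982)/(0.3182131) = 2.5955277

2.59553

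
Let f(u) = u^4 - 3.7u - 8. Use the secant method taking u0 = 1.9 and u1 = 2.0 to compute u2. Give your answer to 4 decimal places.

1.9769

f(1.9) = -1.997900, f(2.0) = 0.600000
u2 = 2.000000 − 0.600000·(2.000000 − 1.900000) / (0.600000 − (-1.997900)) = 2.000000 − (0.060000)/(2.597900) = 1.976904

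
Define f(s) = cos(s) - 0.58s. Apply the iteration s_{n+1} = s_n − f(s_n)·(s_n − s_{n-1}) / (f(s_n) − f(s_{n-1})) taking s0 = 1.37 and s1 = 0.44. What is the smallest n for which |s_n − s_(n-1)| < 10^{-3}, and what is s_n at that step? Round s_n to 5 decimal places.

n = 5, s_n = 0.97192

f(1.37) = -0.5951503, f(0.44) = 0.6495517
s2 = 0.4400000 − 0.6495517·(-0.9300000)/(1.2447019) = 0.9253235;  |Δ| = 0.4853235
f(0.9253235) = 0.0648886
s3 = 0.9253235 − 0.0648886·(0.4853235)/(-0.5846630) = 0.9791869;  |Δ| = 0.0538635
f(0.9791869) = -0.0102308
s4 = 0.9791869 − (-0.0102308)·(0.0538635)/(-0.0751194) = 0.9718511;  |Δ| = 0.0073359
f(0.9718511) = 0.0000980
s5 = 0.9718511 − 0.0000980·(-0.0073359)/(0.0103288) = 0.9719207;  |Δ| = 0.0000696
|s5 − s4| = 0.0000696 < 10^{-3}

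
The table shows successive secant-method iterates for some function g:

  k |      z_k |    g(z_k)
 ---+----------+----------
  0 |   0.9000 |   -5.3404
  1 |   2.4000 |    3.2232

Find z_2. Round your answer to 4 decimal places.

1.8354

z_2 = 2.4000 − 3.2232·(2.4000 − 0.9000) / (3.2232 − (-5.3404))
   = 2.4000 − (4.834800)/(8.563600) = 1.835424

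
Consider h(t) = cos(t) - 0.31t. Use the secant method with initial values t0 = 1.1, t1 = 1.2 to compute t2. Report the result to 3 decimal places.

h(1.1) = 0.11260, h(1.2) = -0.00964
t2 = 1.20000 − (-0.00964)·(1.20000 − 1.10000) / (-0.00964 − 0.11260) = 1.20000 − (-0.00096)/(-0.12224) = 1.19211

1.192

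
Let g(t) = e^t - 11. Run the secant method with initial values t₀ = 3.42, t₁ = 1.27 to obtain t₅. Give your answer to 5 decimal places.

2.37717

g(3.42) = 19.5694150, g(1.27) = -7.4391474
t₂ = 1.2700000 − (-7.4391474)·(1.2700000 − 3.4200000) / (-7.4391474 − 19.5694150) = 1.2700000 − (15.9941670)/(-27.0085625) = 1.8621888
g(1.8621888) = -4.5621878
t₃ = 1.8621888 − (-4.5621878)·(1.8621888 − 1.2700000) / (-4.5621878 − (-7.4391474)) = 1.8621888 − (-2.7016763)/(2.8769596) = 2.8012622
g(2.8012622) = 5.4654162
t₄ = 2.8012622 − 5.4654162·(2.8012622 − 1.8621888) / (5.4654162 − (-4.5621878)) = 2.8012622 − (5.1324272)/(10.0276040) = 2.2894323
g(2.2894323) = -1.1306664
t₅ = 2.2894323 − (-1.1306664)·(2.2894323 − 2.8012622) / (-1.1306664 − 5.4654162) = 2.2894323 − (0.5787088)/(-6.5960826) = 2.3771676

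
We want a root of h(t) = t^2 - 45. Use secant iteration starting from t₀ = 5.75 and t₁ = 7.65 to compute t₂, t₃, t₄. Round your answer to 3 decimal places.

h(5.75) = -11.93750, h(7.65) = 13.52250
t₂ = 7.65000 − 13.52250·(7.65000 − 5.75000) / (13.52250 − (-11.93750)) = 7.65000 − (25.69275)/(25.46000) = 6.64086
h(6.64086) = -0.89900
t₃ = 6.64086 − (-0.89900)·(6.64086 − 7.65000) / (-0.89900 − 13.52250) = 6.64086 − (0.90722)/(-14.42150) = 6.70377
h(6.70377) = -0.05953
t₄ = 6.70377 − (-0.05953)·(6.70377 − 6.64086) / (-0.05953 − (-0.89900)) = 6.70377 − (-0.00374)/(0.83948) = 6.70823

6.641, 6.704, 6.708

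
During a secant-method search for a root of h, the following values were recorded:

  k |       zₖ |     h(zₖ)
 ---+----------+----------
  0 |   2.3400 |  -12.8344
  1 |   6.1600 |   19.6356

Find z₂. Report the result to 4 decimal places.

z₂ = 6.1600 − 19.6356·(6.1600 − 2.3400) / (19.6356 − (-12.8344))
   = 6.1600 − (75.007992)/(32.470000) = 3.849929

3.8499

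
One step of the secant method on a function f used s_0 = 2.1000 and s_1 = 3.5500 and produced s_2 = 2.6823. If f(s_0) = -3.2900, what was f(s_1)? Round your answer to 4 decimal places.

The secant line through (2.1000, -3.2900) and (3.5500, f(s_1)) crosses zero at s_2 = 2.6823.
So (2.1000, -3.2900), (3.5500, f(s_1)), (2.6823, 0) are collinear:
f(s_1) = -3.2900 · (3.5500 − 2.6823) / (2.1000 − 2.6823) = -3.2900 · (0.867700)/(-0.582300) = 4.902512

4.9025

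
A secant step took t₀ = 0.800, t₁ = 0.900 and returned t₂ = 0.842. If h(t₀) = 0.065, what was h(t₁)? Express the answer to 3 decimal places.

The secant line through (0.800, 0.065) and (0.900, h(t₁)) crosses zero at t₂ = 0.842.
So (0.800, 0.065), (0.900, h(t₁)), (0.842, 0) are collinear:
h(t₁) = 0.065 · (0.900 − 0.842) / (0.800 − 0.842) = 0.065 · (0.05800)/(-0.04200) = -0.08976

-0.090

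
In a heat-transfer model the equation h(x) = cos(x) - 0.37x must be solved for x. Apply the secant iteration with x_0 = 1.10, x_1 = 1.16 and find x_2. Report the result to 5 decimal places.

1.13657

h(1.10) = 0.0465961, h(1.16) = -0.0298605
x_2 = 1.1600000 − (-0.0298605)·(1.1600000 − 1.1000000) / (-0.0298605 − 0.0465961) = 1.1600000 − (-0.0017916)/(-0.0764566) = 1.1365667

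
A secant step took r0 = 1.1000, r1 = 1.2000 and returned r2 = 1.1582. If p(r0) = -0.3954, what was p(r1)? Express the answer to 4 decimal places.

The secant line through (1.1000, -0.3954) and (1.2000, p(r1)) crosses zero at r2 = 1.1582.
So (1.1000, -0.3954), (1.2000, p(r1)), (1.1582, 0) are collinear:
p(r1) = -0.3954 · (1.2000 − 1.1582) / (1.1000 − 1.1582) = -0.3954 · (0.041800)/(-0.058200) = 0.283981

0.2840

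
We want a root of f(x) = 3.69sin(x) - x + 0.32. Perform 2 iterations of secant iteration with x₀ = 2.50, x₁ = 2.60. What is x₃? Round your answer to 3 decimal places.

2.507

f(2.50) = 0.02836, f(2.60) = -0.37780
x₂ = 2.60000 − (-0.37780)·(2.60000 − 2.50000) / (-0.37780 − 0.02836) = 2.60000 − (-0.03778)/(-0.40616) = 2.50698
f(2.50698) = 0.00068
x₃ = 2.50698 − 0.00068·(2.50698 − 2.60000) / (0.00068 − (-0.37780)) = 2.50698 − (-0.00006)/(0.37848) = 2.50715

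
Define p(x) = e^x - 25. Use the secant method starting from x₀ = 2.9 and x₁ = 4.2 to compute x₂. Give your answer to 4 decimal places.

3.0829

p(2.9) = -6.825855, p(4.2) = 41.686331
x₂ = 4.200000 − 41.686331·(4.200000 − 2.900000) / (41.686331 − (-6.825855)) = 4.200000 − (54.192230)/(48.512186) = 3.082915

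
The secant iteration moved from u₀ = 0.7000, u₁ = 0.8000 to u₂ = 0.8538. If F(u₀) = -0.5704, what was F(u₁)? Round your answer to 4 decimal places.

-0.1995

The secant line through (0.7000, -0.5704) and (0.8000, F(u₁)) crosses zero at u₂ = 0.8538.
So (0.7000, -0.5704), (0.8000, F(u₁)), (0.8538, 0) are collinear:
F(u₁) = -0.5704 · (0.8000 − 0.8538) / (0.7000 − 0.8538) = -0.5704 · (-0.053800)/(-0.153800) = -0.199529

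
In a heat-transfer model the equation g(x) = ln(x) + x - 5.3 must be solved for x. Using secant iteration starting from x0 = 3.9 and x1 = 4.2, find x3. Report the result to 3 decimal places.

g(3.9) = -0.03902, g(4.2) = 0.33508
x2 = 4.20000 − 0.33508·(4.20000 − 3.90000) / (0.33508 − (-0.03902)) = 4.20000 − (0.10053)/(0.37411) = 3.93129
g(3.93129) = 0.00026
x3 = 3.93129 − 0.00026·(3.93129 − 4.20000) / (0.00026 − 0.33508) = 3.93129 − (-0.00007)/(-0.33482) = 3.93108

3.931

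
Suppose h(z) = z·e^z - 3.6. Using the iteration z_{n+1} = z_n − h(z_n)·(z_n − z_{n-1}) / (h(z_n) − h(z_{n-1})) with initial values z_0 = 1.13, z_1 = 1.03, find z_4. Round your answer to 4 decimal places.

1.1453

h(1.13) = -0.101908, h(1.03) = -0.714902
z_2 = 1.030000 − (-0.714902)·(1.030000 − 1.130000) / (-0.714902 − (-0.101908)) = 1.030000 − (0.071490)/(-0.612994) = 1.146625
h(1.146625) = 0.009059
z_3 = 1.146625 − 0.009059·(1.146625 − 1.030000) / (0.009059 − (-0.714902)) = 1.146625 − (0.001057)/(0.723962) = 1.145165
h(1.145165) = -0.000791
z_4 = 1.145165 − (-0.000791)·(1.145165 − 1.146625) / (-0.000791 − 0.009059) = 1.145165 − (0.000001)/(-0.009850) = 1.145282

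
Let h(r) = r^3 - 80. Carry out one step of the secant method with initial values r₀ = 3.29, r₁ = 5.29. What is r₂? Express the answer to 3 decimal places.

h(3.29) = -44.38871, h(5.29) = 68.03589
r₂ = 5.29000 − 68.03589·(5.29000 − 3.29000) / (68.03589 − (-44.38871)) = 5.29000 − (136.07178)/(112.42460) = 4.07966

4.080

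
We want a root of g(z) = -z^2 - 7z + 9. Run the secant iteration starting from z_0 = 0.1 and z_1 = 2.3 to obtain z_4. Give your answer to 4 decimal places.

1.1100

g(0.1) = 8.290000, g(2.3) = -12.390000
z_2 = 2.300000 − (-12.390000)·(2.300000 − 0.100000) / (-12.390000 − 8.290000) = 2.300000 − (-27.258000)/(-20.680000) = 0.981915
g(0.981915) = 1.162439
z_3 = 0.981915 − 1.162439·(0.981915 − 2.300000) / (1.162439 − (-12.390000)) = 0.981915 − (-1.532193)/(13.552439) = 1.094972
g(1.094972) = 0.136236
z_4 = 1.094972 − 0.136236·(1.094972 − 0.981915) / (0.136236 − 1.162439) = 1.094972 − (0.015402)/(-1.026202) = 1.109981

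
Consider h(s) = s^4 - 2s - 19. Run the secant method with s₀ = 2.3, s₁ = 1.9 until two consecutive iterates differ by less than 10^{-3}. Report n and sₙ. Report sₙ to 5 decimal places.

n = 5, sₙ = 2.19937

h(2.3) = 4.3841000, h(1.9) = -9.7679000
s₂ = 1.9000000 − (-9.7679000)·(-0.4000000)/(-14.1520000) = 2.1760854;  |Δ| = 0.2760854
h(2.1760854) = -0.9286549
s₃ = 2.1760854 − (-0.9286549)·(0.2760854)/(8.8392451) = 2.2050910;  |Δ| = 0.0290056
h(2.2050910) = 0.2330079
s₄ = 2.2050910 − 0.2330079·(0.0290056)/(1.1616628) = 2.1992730;  |Δ| = 0.0058180
h(2.1992730) = -0.0038945
s₅ = 2.1992730 − (-0.0038945)·(-0.0058180)/(-0.2369024) = 2.1993687;  |Δ| = 0.0000956
|s₅ − s₄| = 0.0000956 < 10^{-3}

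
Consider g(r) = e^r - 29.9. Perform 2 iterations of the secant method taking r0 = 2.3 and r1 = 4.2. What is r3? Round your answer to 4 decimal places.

3.2403

g(2.3) = -19.925818, g(4.2) = 36.786331
r2 = 4.200000 − 36.786331·(4.200000 − 2.300000) / (36.786331 − (-19.925818)) = 4.200000 − (69.894029)/(56.712149) = 2.967565
g(2.967565) = -10.455483
r3 = 2.967565 − (-10.455483)·(2.967565 − 4.200000) / (-10.455483 − 36.786331) = 2.967565 − (12.885701)/(-47.241814) = 3.240326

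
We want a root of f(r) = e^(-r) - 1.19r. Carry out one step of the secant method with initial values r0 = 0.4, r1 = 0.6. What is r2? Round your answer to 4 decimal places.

0.5081

f(0.4) = 0.194320, f(0.6) = -0.165188
r2 = 0.600000 − (-0.165188)·(0.600000 − 0.400000) / (-0.165188 − 0.194320) = 0.600000 − (-0.033038)/(-0.359508) = 0.508103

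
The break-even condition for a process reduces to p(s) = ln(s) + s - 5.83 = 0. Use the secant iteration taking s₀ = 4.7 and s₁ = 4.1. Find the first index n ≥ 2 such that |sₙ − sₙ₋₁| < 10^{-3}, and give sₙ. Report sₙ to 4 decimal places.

n = 4, sₙ = 4.3580

p(4.7) = 0.417563, p(4.1) = -0.319013
s₂ = 4.100000 − (-0.319013)·(-0.600000)/(-0.736576) = 4.359862;  |Δ| = 0.259862
p(4.359862) = 0.002302
s₃ = 4.359862 − 0.002302·(0.259862)/(0.321315) = 4.358000;  |Δ| = 0.001862
p(4.358000) = 0.000013
s₄ = 4.358000 − 0.000013·(-0.001862)/(-0.002289) = 4.357989;  |Δ| = 0.000011
|s₄ − s₃| = 0.000011 < 10^{-3}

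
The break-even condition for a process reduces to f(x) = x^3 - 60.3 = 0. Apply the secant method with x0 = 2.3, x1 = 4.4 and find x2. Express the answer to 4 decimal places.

f(2.3) = -48.133000, f(4.4) = 24.884000
x2 = 4.400000 − 24.884000·(4.400000 − 2.300000) / (24.884000 − (-48.133000)) = 4.400000 − (52.256400)/(73.017000) = 3.684326

3.6843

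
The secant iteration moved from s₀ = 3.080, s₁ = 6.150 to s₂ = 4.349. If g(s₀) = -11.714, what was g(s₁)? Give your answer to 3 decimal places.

The secant line through (3.080, -11.714) and (6.150, g(s₁)) crosses zero at s₂ = 4.349.
So (3.080, -11.714), (6.150, g(s₁)), (4.349, 0) are collinear:
g(s₁) = -11.714 · (6.150 − 4.349) / (3.080 − 4.349) = -11.714 · (1.80100)/(-1.26900) = 16.62483

16.625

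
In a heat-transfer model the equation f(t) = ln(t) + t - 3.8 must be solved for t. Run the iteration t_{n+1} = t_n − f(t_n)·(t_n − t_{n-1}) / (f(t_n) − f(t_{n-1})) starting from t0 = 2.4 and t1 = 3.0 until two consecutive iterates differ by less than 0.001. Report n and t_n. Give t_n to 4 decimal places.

f(2.4) = -0.524531, f(3.0) = 0.298612
t2 = 3.000000 − 0.298612·(0.600000)/(0.823144) = 2.782338;  |Δ| = 0.217662
f(2.782338) = 0.005629
t3 = 2.782338 − 0.005629·(-0.217662)/(-0.292983) = 2.778156;  |Δ| = 0.004182
f(2.778156) = -0.000057
t4 = 2.778156 − (-0.000057)·(-0.004182)/(-0.005686) = 2.778198;  |Δ| = 0.000042
|t4 − t3| = 0.000042 < 0.001

n = 4, t_n = 2.7782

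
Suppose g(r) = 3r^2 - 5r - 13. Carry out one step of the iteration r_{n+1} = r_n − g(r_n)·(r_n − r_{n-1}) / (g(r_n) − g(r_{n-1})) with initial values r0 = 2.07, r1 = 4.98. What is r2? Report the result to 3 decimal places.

2.720

g(2.07) = -10.49530, g(4.98) = 36.50120
r2 = 4.98000 − 36.50120·(4.98000 − 2.07000) / (36.50120 − (-10.49530)) = 4.98000 − (106.21849)/(46.99650) = 2.71986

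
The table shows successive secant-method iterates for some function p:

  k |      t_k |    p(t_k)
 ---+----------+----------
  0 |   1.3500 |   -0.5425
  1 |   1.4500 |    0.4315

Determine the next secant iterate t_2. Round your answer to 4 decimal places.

t_2 = 1.4500 − 0.4315·(1.4500 − 1.3500) / (0.4315 − (-0.5425))
   = 1.4500 − (0.043150)/(0.974000) = 1.405698

1.4057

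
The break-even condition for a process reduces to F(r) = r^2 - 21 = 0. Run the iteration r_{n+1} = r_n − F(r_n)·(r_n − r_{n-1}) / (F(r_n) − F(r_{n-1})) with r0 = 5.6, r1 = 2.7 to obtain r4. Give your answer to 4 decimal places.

4.5810

F(5.6) = 10.360000, F(2.7) = -13.710000
r2 = 2.700000 − (-13.710000)·(2.700000 − 5.600000) / (-13.710000 − 10.360000) = 2.700000 − (39.759000)/(-24.070000) = 4.351807
F(4.351807) = -2.061774
r3 = 4.351807 − (-2.061774)·(4.351807 − 2.700000) / (-2.061774 − (-13.710000)) = 4.351807 − (-3.405653)/(11.648226) = 4.644182
F(4.644182) = 0.568431
r4 = 4.644182 − 0.568431·(4.644182 − 4.351807) / (0.568431 − (-2.061774)) = 4.644182 − (0.166195)/(2.630205) = 4.580995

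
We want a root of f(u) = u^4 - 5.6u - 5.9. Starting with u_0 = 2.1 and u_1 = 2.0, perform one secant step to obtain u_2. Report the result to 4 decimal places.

f(2.1) = 1.788100, f(2.0) = -1.100000
u_2 = 2.000000 − (-1.100000)·(2.000000 − 2.100000) / (-1.100000 − 1.788100) = 2.000000 − (0.110000)/(-2.888100) = 2.038087

2.0381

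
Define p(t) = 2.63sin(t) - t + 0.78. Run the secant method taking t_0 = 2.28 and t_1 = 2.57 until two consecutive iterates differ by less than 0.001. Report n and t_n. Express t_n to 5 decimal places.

n = 4, t_n = 2.45242

p(2.28) = 0.4958563, p(2.57) = -0.3672431
t_2 = 2.5700000 − (-0.3672431)·(0.2900000)/(-0.8630993) = 2.4466069;  |Δ| = 0.1233931
p(2.4466069) = 0.0175780
t_3 = 2.4466069 − 0.0175780·(-0.1233931)/(0.3848210) = 2.4522433;  |Δ| = 0.0056364
p(2.4522433) = 0.0005294
t_4 = 2.4522433 − 0.0005294·(0.0056364)/(-0.0170486) = 2.4524183;  |Δ| = 0.0001750
|t_4 − t_3| = 0.0001750 < 0.001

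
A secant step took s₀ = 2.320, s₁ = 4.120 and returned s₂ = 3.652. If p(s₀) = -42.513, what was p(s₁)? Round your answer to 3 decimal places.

The secant line through (2.320, -42.513) and (4.120, p(s₁)) crosses zero at s₂ = 3.652.
So (2.320, -42.513), (4.120, p(s₁)), (3.652, 0) are collinear:
p(s₁) = -42.513 · (4.120 − 3.652) / (2.320 − 3.652) = -42.513 · (0.46800)/(-1.33200) = 14.93700

14.937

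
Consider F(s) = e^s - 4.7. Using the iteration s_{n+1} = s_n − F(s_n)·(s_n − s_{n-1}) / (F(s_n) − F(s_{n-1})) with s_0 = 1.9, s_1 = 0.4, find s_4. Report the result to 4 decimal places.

F(1.9) = 1.985894, F(0.4) = -3.208175
s_2 = 0.400000 − (-3.208175)·(0.400000 − 1.900000) / (-3.208175 − 1.985894) = 0.400000 − (4.812263)/(-5.194070) = 1.326492
F(1.326492) = -0.932198
s_3 = 1.326492 − (-0.932198)·(1.326492 − 0.400000) / (-0.932198 − (-3.208175)) = 1.326492 − (-0.863674)/(2.275977) = 1.705966
F(1.705966) = 0.806701
s_4 = 1.705966 − 0.806701·(1.705966 − 1.326492) / (0.806701 − (-0.932198)) = 1.705966 − (0.306122)/(1.738899) = 1.529922

1.5299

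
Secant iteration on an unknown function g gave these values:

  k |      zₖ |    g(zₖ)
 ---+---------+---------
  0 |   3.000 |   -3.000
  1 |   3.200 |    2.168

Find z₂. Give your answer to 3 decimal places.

3.116

z₂ = 3.200 − 2.168·(3.200 − 3.000) / (2.168 − (-3.000))
   = 3.200 − (0.43360)/(5.16800) = 3.11610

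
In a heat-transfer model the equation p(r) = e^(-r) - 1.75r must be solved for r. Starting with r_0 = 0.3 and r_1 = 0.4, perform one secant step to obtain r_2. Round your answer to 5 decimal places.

0.38791

p(0.3) = 0.2158182, p(0.4) = -0.0296800
r_2 = 0.4000000 − (-0.0296800)·(0.4000000 − 0.3000000) / (-0.0296800 − 0.2158182) = 0.4000000 − (-0.0029680)/(-0.2454982) = 0.3879103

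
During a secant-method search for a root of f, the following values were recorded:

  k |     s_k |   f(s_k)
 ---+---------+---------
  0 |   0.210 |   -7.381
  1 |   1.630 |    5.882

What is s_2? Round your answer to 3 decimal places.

1.000

s_2 = 1.630 − 5.882·(1.630 − 0.210) / (5.882 − (-7.381))
   = 1.630 − (8.35244)/(13.26300) = 1.00025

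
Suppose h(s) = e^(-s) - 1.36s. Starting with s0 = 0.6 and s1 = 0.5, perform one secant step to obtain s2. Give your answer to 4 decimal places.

h(0.6) = -0.267188, h(0.5) = -0.073469
s2 = 0.500000 − (-0.073469)·(0.500000 − 0.600000) / (-0.073469 − (-0.267188)) = 0.500000 − (0.007347)/(0.193719) = 0.462074

0.4621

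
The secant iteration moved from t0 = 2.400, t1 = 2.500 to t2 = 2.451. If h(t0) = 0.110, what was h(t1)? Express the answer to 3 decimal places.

-0.106

The secant line through (2.400, 0.110) and (2.500, h(t1)) crosses zero at t2 = 2.451.
So (2.400, 0.110), (2.500, h(t1)), (2.451, 0) are collinear:
h(t1) = 0.110 · (2.500 − 2.451) / (2.400 − 2.451) = 0.110 · (0.04900)/(-0.05100) = -0.10569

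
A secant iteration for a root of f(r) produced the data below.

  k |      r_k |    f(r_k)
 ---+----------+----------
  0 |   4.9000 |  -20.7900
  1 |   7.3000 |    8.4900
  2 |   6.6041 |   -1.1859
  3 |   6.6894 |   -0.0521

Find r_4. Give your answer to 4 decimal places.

r_4 = 6.6894 − (-0.0521)·(6.6894 − 6.6041) / (-0.0521 − (-1.1859))
   = 6.6894 − (-0.004444)/(1.133800) = 6.693320

6.6933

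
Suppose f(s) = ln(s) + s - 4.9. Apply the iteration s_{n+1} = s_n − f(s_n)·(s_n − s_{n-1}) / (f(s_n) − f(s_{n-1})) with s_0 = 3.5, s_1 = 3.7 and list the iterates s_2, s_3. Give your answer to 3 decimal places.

f(3.5) = -0.14724, f(3.7) = 0.10833
s_2 = 3.70000 − 0.10833·(3.70000 − 3.50000) / (0.10833 − (-0.14724)) = 3.70000 − (0.02167)/(0.25557) = 3.61522
f(3.61522) = 0.00038
s_3 = 3.61522 − 0.00038·(3.61522 − 3.70000) / (0.00038 − 0.10833) = 3.61522 − (-0.00003)/(-0.10796) = 3.61493

3.615, 3.615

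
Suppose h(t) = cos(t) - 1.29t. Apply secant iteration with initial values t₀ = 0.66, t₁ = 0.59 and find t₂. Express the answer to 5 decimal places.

h(0.66) = -0.0614078, h(0.59) = 0.0698407
t₂ = 0.5900000 − 0.0698407·(0.5900000 − 0.6600000) / (0.0698407 − (-0.0614078)) = 0.5900000 − (-0.0048888)/(0.1312484) = 0.6272488

0.62725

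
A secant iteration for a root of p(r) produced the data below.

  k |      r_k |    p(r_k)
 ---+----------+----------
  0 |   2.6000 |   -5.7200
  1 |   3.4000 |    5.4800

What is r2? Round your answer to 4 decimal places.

3.0086

r2 = 3.4000 − 5.4800·(3.4000 − 2.6000) / (5.4800 − (-5.7200))
   = 3.4000 − (4.384000)/(11.200000) = 3.008571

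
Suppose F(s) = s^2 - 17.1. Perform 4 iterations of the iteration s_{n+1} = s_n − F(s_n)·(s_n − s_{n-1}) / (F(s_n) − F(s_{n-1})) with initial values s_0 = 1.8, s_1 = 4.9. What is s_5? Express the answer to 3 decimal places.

F(1.8) = -13.86000, F(4.9) = 6.91000
s_2 = 4.90000 − 6.91000·(4.90000 − 1.80000) / (6.91000 − (-13.86000)) = 4.90000 − (21.42100)/(20.77000) = 3.86866
F(3.86866) = -2.13350
s_3 = 3.86866 − (-2.13350)·(3.86866 − 4.90000) / (-2.13350 − 6.91000) = 3.86866 − (2.20037)/(-9.04350) = 4.11197
F(4.11197) = -0.19174
s_4 = 4.11197 − (-0.19174)·(4.11197 − 3.86866) / (-0.19174 − (-2.13350)) = 4.11197 − (-0.04665)/(1.94176) = 4.13599
F(4.13599) = 0.00642
s_5 = 4.13599 − 0.00642·(4.13599 − 4.11197) / (0.00642 − (-0.19174)) = 4.13599 − (0.00015)/(0.19816) = 4.13521

4.135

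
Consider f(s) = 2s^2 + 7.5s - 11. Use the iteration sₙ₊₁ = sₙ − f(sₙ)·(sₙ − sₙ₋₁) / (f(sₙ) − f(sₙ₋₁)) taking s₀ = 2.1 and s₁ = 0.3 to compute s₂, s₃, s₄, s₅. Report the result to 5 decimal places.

f(2.1) = 13.5700000, f(0.3) = -8.5700000
s₂ = 0.3000000 − (-8.5700000)·(0.3000000 − 2.1000000) / (-8.5700000 − 13.5700000) = 0.3000000 − (15.4260000)/(-22.1400000) = 0.9967480
f(0.9967480) = -1.5373772
s₃ = 0.9967480 − (-1.5373772)·(0.9967480 − 0.3000000) / (-1.5373772 − (-8.5700000)) = 0.9967480 − (-1.0711645)/(7.0326228) = 1.1490616
f(1.1490616) = 0.2586474
s₄ = 1.1490616 − 0.2586474·(1.1490616 − 0.9967480) / (0.2586474 − (-1.5373772)) = 1.1490616 − (0.0393955)/(1.7960246) = 1.1271268
f(1.1271268) = -0.0057197
s₅ = 1.1271268 − (-0.0057197)·(1.1271268 − 1.1490616) / (-0.0057197 − 0.2586474) = 1.1271268 − (0.0001255)/(-0.2643670) = 1.1276013

0.99675, 1.14906, 1.12713, 1.12760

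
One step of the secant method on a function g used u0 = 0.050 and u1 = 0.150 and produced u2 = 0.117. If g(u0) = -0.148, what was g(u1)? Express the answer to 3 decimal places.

The secant line through (0.050, -0.148) and (0.150, g(u1)) crosses zero at u2 = 0.117.
So (0.050, -0.148), (0.150, g(u1)), (0.117, 0) are collinear:
g(u1) = -0.148 · (0.150 − 0.117) / (0.050 − 0.117) = -0.148 · (0.03300)/(-0.06700) = 0.07290

0.073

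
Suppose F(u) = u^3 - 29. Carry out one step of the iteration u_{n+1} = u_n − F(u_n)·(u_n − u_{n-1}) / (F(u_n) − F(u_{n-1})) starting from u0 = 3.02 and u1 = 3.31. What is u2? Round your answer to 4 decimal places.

F(3.02) = -1.456392, F(3.31) = 7.264691
u2 = 3.310000 − 7.264691·(3.310000 − 3.020000) / (7.264691 − (-1.456392)) = 3.310000 − (2.106760)/(8.721083) = 3.068429

3.0684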